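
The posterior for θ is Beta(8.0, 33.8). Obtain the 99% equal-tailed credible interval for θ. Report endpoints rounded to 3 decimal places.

Posterior: Beta(8.0, 33.8).
Equal-tailed 99% interval: the 0.005 and 0.995 quantiles of Beta(8.0, 33.8).
Posterior mean ≈ 0.191, SD ≈ 0.060; a Normal approximation gives roughly [0.036, 0.346].
Exact: F⁻¹(0.005) = 0.067; F⁻¹(0.995) = 0.370.

[0.067, 0.370]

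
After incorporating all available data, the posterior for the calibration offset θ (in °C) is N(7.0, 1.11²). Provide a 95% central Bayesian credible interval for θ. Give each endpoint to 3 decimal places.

[4.824, 9.176]

The posterior is symmetric, so the 95% equal-tailed interval is θ = 7.0 ± z·1.11 with z = 1.960.
Half-width: 1.960 × 1.11 = 2.176.
7.0 − 2.176 = 4.824; 7.0 + 2.176 = 9.176.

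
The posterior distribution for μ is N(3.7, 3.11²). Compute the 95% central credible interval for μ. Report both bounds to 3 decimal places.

[-2.395, 9.795]

The posterior is symmetric, so the 95% equal-tailed interval is μ = 3.7 ± z·3.11 with z = 1.960.
Half-width: 1.960 × 3.11 = 6.095.
3.7 − 6.095 = -2.395; 3.7 + 6.095 = 9.795.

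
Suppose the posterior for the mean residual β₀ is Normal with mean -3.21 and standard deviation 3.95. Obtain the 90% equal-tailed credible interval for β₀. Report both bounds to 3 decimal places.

The posterior is symmetric, so the 90% equal-tailed interval is β₀ = -3.21 ± z·3.95 with z = 1.645.
Half-width: 1.645 × 3.95 = 6.497.
-3.21 − 6.497 = -9.707; -3.21 + 6.497 = 3.287.

[-9.707, 3.287]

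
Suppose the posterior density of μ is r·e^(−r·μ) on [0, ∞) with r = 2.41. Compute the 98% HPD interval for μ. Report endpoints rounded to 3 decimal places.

The exponential density is strictly decreasing on [0, ∞), so the HPD interval is anchored at 0: [0, q] with P(μ ≤ q) = 0.98.
q = −ln(1 − 0.98) / 2.41 = 3.9120 / 2.41 = 1.623.

[0.000, 1.623]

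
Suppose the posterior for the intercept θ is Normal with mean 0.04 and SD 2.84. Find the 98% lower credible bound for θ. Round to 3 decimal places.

Need L with P(θ ≥ L) = 0.98: L = 0.04 − z_{0.02}·2.84.
z = 2.054; L = 0.04 − 2.054 × 2.84 = -5.793.

-5.793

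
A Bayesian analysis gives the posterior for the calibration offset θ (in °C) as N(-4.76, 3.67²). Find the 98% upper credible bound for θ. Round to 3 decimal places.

2.777

Need U with P(θ ≤ U) = 0.98: U = -4.76 + z_{0.02}·3.67.
z = 2.054; U = -4.76 + 2.054 × 3.67 = 2.777.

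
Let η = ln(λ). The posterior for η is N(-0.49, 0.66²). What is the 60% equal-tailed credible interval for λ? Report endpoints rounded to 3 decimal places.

[0.352, 1.068]

On the log scale the 60% interval is -0.49 ± 0.842 × 0.66 = [-1.0455, 0.0655].
Exponentiate: [e^-1.0455, e^0.0655] = [0.352, 1.068].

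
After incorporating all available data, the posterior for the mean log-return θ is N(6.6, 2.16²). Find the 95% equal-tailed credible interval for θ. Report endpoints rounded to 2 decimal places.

The posterior is symmetric, so the 95% equal-tailed interval is θ = 6.6 ± z·2.16 with z = 1.960.
Half-width: 1.960 × 2.16 = 4.23.
6.6 − 4.23 = 2.37; 6.6 + 4.23 = 10.83.

[2.37, 10.83]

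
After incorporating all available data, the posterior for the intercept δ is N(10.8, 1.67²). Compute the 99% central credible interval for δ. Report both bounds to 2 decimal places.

[6.50, 15.10]

The posterior is symmetric, so the 99% equal-tailed interval is δ = 10.8 ± z·1.67 with z = 2.576.
Half-width: 2.576 × 1.67 = 4.30.
10.8 − 4.30 = 6.50; 10.8 + 4.30 = 15.10.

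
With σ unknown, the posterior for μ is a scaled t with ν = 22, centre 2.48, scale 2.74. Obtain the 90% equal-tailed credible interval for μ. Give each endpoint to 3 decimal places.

[-2.225, 7.185]

The t_22 distribution is symmetric; the 90% interval is 2.48 ± t·2.74 with t_{0.95,22} = 1.717.
Half-width: 1.717 × 2.74 = 4.705.
2.48 − 4.705 = -2.225; 2.48 + 4.705 = 7.185.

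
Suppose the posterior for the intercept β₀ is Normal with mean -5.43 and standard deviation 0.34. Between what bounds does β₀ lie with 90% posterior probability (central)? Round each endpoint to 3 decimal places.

The posterior is symmetric, so the 90% equal-tailed interval is β₀ = -5.43 ± z·0.34 with z = 1.645.
Half-width: 1.645 × 0.34 = 0.559.
-5.43 − 0.559 = -5.989; -5.43 + 0.559 = -4.871.

[-5.989, -4.871]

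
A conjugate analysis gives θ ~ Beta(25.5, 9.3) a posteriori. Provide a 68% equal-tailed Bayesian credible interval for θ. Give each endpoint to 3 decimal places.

Posterior: Beta(25.5, 9.3).
Equal-tailed 68% interval: the 0.16 and 0.84 quantiles of Beta(25.5, 9.3).
Posterior mean ≈ 0.733, SD ≈ 0.074; a Normal approximation gives roughly [0.659, 0.806].
Exact: F⁻¹(0.16) = 0.659; F⁻¹(0.84) = 0.807.

[0.659, 0.807]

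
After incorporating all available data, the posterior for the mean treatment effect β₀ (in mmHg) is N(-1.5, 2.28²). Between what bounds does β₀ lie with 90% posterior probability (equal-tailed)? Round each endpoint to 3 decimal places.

[-5.250, 2.250]

The posterior is symmetric, so the 90% equal-tailed interval is β₀ = -1.5 ± z·2.28 with z = 1.645.
Half-width: 1.645 × 2.28 = 3.750.
-1.5 − 3.750 = -5.250; -1.5 + 3.750 = 2.250.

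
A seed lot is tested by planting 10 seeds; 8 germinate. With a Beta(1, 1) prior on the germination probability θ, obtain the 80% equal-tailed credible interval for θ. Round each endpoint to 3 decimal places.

Posterior: Beta(1+8, 1+2) = Beta(9, 3).
Equal-tailed 80% interval: the 0.1 and 0.9 quantiles of Beta(9, 3).
Posterior mean ≈ 0.750, SD ≈ 0.120; a Normal approximation gives roughly [0.596, 0.904].
Exact: F⁻¹(0.1) = 0.585; F⁻¹(0.9) = 0.895.

[0.585, 0.895]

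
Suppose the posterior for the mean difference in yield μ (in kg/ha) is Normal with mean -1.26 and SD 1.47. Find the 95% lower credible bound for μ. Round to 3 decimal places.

-3.678

Need L with P(μ ≥ L) = 0.95: L = -1.26 − z_{0.05}·1.47.
z = 1.645; L = -1.26 − 1.645 × 1.47 = -3.678.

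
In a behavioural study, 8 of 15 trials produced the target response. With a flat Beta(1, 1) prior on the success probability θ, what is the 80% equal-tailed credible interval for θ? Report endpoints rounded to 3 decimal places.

[0.375, 0.682]

Posterior: Beta(1+8, 1+7) = Beta(9, 8).
Equal-tailed 80% interval: the 0.1 and 0.9 quantiles of Beta(9, 8).
Posterior mean ≈ 0.529, SD ≈ 0.118; a Normal approximation gives roughly [0.379, 0.680].
Exact: F⁻¹(0.1) = 0.375; F⁻¹(0.9) = 0.682.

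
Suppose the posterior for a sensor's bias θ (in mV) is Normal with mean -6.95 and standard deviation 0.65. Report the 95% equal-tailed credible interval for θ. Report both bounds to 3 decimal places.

[-8.224, -5.676]

The posterior is symmetric, so the 95% equal-tailed interval is θ = -6.95 ± z·0.65 with z = 1.960.
Half-width: 1.960 × 0.65 = 1.274.
-6.95 − 1.274 = -8.224; -6.95 + 1.274 = -5.676.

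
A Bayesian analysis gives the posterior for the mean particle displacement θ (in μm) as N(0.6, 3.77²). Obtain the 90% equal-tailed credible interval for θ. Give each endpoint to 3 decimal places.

The posterior is symmetric, so the 90% equal-tailed interval is θ = 0.6 ± z·3.77 with z = 1.645.
Half-width: 1.645 × 3.77 = 6.201.
0.6 − 6.201 = -5.601; 0.6 + 6.201 = 6.801.

[-5.601, 6.801]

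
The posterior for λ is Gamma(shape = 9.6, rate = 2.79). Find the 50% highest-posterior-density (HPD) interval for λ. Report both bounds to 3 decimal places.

The posterior is unimodal and skewed, so the HPD interval has equal density at both endpoints and is the shortest 50% interval.
Solving f(2.421) = f(3.855) with F(3.855) − F(2.421) = 0.50 gives [2.421, 3.855].
For comparison, the equal-tailed interval is [2.642, 4.111]; the HPD is narrower and shifted toward the mode.

[2.421, 3.855]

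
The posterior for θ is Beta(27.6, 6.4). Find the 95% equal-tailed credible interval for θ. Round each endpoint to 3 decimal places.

[0.667, 0.922]

Posterior: Beta(27.6, 6.4).
Equal-tailed 95% interval: the 0.025 and 0.975 quantiles of Beta(27.6, 6.4).
Posterior mean ≈ 0.812, SD ≈ 0.066; a Normal approximation gives roughly [0.682, 0.941].
Exact: F⁻¹(0.025) = 0.667; F⁻¹(0.975) = 0.922.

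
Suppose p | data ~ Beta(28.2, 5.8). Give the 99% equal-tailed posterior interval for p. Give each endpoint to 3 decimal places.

Posterior: Beta(28.2, 5.8).
Equal-tailed 99% interval: the 0.005 and 0.995 quantiles of Beta(28.2, 5.8).
Posterior mean ≈ 0.829, SD ≈ 0.064; a Normal approximation gives roughly [0.666, 0.993].
Exact: F⁻¹(0.005) = 0.635; F⁻¹(0.995) = 0.954.

[0.635, 0.954]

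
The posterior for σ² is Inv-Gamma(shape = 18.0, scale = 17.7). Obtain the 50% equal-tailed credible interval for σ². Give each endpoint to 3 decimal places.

Inverse-Gamma(18.0, 17.7) quantiles: F⁻¹(0.25) and F⁻¹(0.75).
Equivalently, 1/σ² ~ Gamma(18.0, rate = 17.7); invert its 0.75 and 0.25 quantiles.
Posterior mean ≈ 1.041, SD ≈ 0.260; a Normal approximation gives roughly [0.866, 1.217].
Exact: lower = 0.857; upper = 1.181.

[0.857, 1.181]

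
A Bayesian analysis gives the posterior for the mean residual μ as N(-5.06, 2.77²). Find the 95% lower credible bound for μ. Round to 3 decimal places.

Need L with P(μ ≥ L) = 0.95: L = -5.06 − z_{0.05}·2.77.
z = 1.645; L = -5.06 − 1.645 × 2.77 = -9.616.

-9.616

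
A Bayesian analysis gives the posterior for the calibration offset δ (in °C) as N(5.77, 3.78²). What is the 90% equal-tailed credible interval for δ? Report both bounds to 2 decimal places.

The posterior is symmetric, so the 90% equal-tailed interval is δ = 5.77 ± z·3.78 with z = 1.645.
Half-width: 1.645 × 3.78 = 6.22.
5.77 − 6.22 = -0.45; 5.77 + 6.22 = 11.99.

[-0.45, 11.99]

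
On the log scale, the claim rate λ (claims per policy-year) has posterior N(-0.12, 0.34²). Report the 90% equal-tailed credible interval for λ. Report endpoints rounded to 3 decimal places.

On the log scale the 90% interval is -0.12 ± 1.645 × 0.34 = [-0.6793, 0.4393].
Exponentiate: [e^-0.6793, e^0.4393] = [0.507, 1.552].

[0.507, 1.552]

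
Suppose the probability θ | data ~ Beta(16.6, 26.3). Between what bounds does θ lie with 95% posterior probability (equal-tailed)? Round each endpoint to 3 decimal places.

Posterior: Beta(16.6, 26.3).
Equal-tailed 95% interval: the 0.025 and 0.975 quantiles of Beta(16.6, 26.3).
Posterior mean ≈ 0.387, SD ≈ 0.074; a Normal approximation gives roughly [0.243, 0.531].
Exact: F⁻¹(0.025) = 0.249; F⁻¹(0.975) = 0.535.

[0.249, 0.535]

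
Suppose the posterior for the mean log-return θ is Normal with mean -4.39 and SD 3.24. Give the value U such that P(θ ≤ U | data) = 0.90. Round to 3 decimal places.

Need U with P(θ ≤ U) = 0.90: U = -4.39 + z_{0.1}·3.24.
z = 1.282; U = -4.39 + 1.282 × 3.24 = -0.238.

-0.238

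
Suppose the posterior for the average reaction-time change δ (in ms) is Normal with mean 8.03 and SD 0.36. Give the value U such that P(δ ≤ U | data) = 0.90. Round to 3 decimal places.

8.491

Need U with P(δ ≤ U) = 0.90: U = 8.03 + z_{0.1}·0.36.
z = 1.282; U = 8.03 + 1.282 × 0.36 = 8.491.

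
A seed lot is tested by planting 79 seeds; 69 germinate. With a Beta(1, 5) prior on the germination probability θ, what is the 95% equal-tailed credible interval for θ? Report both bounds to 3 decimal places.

[0.736, 0.896]

Posterior: Beta(1+69, 5+10) = Beta(70, 15).
Equal-tailed 95% interval: the 0.025 and 0.975 quantiles of Beta(70, 15).
Posterior mean ≈ 0.824, SD ≈ 0.041; a Normal approximation gives roughly [0.743, 0.904].
Exact: F⁻¹(0.025) = 0.736; F⁻¹(0.975) = 0.896.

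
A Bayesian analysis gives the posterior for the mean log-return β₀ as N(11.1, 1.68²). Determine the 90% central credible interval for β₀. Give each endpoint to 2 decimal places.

The posterior is symmetric, so the 90% equal-tailed interval is β₀ = 11.1 ± z·1.68 with z = 1.645.
Half-width: 1.645 × 1.68 = 2.76.
11.1 − 2.76 = 8.34; 11.1 + 2.76 = 13.86.

[8.34, 13.86]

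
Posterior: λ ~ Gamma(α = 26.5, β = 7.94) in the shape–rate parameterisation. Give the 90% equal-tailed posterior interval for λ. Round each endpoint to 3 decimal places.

Posterior: Gamma(shape 26.5, rate 7.94).
Equal-tailed 90% interval: Gamma(26.5, 7.94) quantiles at 0.05 and 0.95.
Posterior mean ≈ 3.338, SD ≈ 0.648; a Normal approximation gives roughly [2.271, 4.404].
Exact: lower = 2.347; upper = 4.471.

[2.347, 4.471]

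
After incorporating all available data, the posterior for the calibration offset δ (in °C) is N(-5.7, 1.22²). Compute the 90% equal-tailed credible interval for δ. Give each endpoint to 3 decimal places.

[-7.707, -3.693]

The posterior is symmetric, so the 90% equal-tailed interval is δ = -5.7 ± z·1.22 with z = 1.645.
Half-width: 1.645 × 1.22 = 2.007.
-5.7 − 2.007 = -7.707; -5.7 + 2.007 = -3.693.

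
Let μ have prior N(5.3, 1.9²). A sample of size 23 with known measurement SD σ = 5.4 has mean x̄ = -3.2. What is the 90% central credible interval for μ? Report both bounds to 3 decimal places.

[-2.584, 0.603]

Posterior precision = 1/1.9² + 23/5.4² = 0.2770 + 0.7888 = 1.0658, so posterior SD = 0.9687.
Posterior mean = (5.3/1.9² + 23·-3.2/5.4²) / 1.0658 = -0.9907.
Interval: -0.9907 ± 1.645 × 0.9687 → [-2.584, 0.603].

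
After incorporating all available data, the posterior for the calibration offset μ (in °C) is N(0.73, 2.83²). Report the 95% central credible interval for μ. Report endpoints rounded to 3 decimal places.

The posterior is symmetric, so the 95% equal-tailed interval is μ = 0.73 ± z·2.83 with z = 1.960.
Half-width: 1.960 × 2.83 = 5.547.
0.73 − 5.547 = -4.817; 0.73 + 5.547 = 6.277.

[-4.817, 6.277]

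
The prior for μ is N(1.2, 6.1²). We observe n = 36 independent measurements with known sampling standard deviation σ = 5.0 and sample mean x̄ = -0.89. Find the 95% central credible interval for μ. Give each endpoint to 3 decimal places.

[-2.470, 0.767]

Posterior precision = 1/6.1² + 36/5.0² = 0.0269 + 1.4400 = 1.4669, so posterior SD = 0.8257.
Posterior mean = (1.2/6.1² + 36·-0.89/5.0²) / 1.4669 = -0.8517.
Interval: -0.8517 ± 1.960 × 0.8257 → [-2.470, 0.767].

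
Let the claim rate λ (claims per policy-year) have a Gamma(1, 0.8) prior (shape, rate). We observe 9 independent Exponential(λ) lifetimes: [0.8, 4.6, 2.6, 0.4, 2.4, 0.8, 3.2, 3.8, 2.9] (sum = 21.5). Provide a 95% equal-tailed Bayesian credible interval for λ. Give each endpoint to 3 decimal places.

Posterior: Gamma(1+9, 0.8+21.5) = Gamma(10, 22.3) (shape, rate).
Equal-tailed 95% interval: Gamma(10, 22.3) quantiles at 0.025 and 0.975.
Posterior mean ≈ 0.448, SD ≈ 0.142; a Normal approximation gives roughly [0.170, 0.726].
Exact: lower = 0.215; upper = 0.766.

[0.215, 0.766]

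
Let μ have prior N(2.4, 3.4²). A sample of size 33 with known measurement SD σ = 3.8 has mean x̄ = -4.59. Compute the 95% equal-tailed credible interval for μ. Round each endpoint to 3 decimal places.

Posterior precision = 1/3.4² + 33/3.8² = 0.0865 + 2.2853 = 2.3718, so posterior SD = 0.6493.
Posterior mean = (2.4/3.4² + 33·-4.59/3.8²) / 2.3718 = -4.3351.
Interval: -4.3351 ± 1.960 × 0.6493 → [-5.608, -3.062].

[-5.608, -3.062]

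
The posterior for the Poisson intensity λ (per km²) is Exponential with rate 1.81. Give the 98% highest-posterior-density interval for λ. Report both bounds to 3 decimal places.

[0.000, 2.161]

The exponential density is strictly decreasing on [0, ∞), so the HPD interval is anchored at 0: [0, q] with P(λ ≤ q) = 0.98.
q = −ln(1 − 0.98) / 1.81 = 3.9120 / 1.81 = 2.161.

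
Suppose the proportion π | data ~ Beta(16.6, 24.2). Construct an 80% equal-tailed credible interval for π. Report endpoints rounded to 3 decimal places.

Posterior: Beta(16.6, 24.2).
Equal-tailed 80% interval: the 0.1 and 0.9 quantiles of Beta(16.6, 24.2).
Posterior mean ≈ 0.407, SD ≈ 0.076; a Normal approximation gives roughly [0.309, 0.504].
Exact: F⁻¹(0.1) = 0.310; F⁻¹(0.9) = 0.506.

[0.310, 0.506]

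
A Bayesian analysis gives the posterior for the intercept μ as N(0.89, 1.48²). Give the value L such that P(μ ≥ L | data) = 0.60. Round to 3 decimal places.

0.515

Need L with P(μ ≥ L) = 0.60: L = 0.89 − z_{0.4}·1.48.
z = 0.253; L = 0.89 − 0.253 × 1.48 = 0.515.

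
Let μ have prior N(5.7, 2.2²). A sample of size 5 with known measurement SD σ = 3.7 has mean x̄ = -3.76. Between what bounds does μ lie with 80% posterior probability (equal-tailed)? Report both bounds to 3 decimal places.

[-2.037, 1.353]

Posterior precision = 1/2.2² + 5/3.7² = 0.2066 + 0.3652 = 0.5718, so posterior SD = 1.3224.
Posterior mean = (5.7/2.2² + 5·-3.76/3.7²) / 0.5718 = -0.3420.
Interval: -0.3420 ± 1.282 × 1.3224 → [-2.037, 1.353].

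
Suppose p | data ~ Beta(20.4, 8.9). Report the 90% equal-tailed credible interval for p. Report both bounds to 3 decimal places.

Posterior: Beta(20.4, 8.9).
Equal-tailed 90% interval: the 0.05 and 0.95 quantiles of Beta(20.4, 8.9).
Posterior mean ≈ 0.696, SD ≈ 0.084; a Normal approximation gives roughly [0.559, 0.834].
Exact: F⁻¹(0.05) = 0.551; F⁻¹(0.95) = 0.826.

[0.551, 0.826]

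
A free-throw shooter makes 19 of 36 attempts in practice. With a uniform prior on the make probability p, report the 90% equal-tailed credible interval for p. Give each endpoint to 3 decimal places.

[0.394, 0.657]

Posterior: Beta(1+19, 1+17) = Beta(20, 18).
Equal-tailed 90% interval: the 0.05 and 0.95 quantiles of Beta(20, 18).
Posterior mean ≈ 0.526, SD ≈ 0.080; a Normal approximation gives roughly [0.395, 0.658].
Exact: F⁻¹(0.05) = 0.394; F⁻¹(0.95) = 0.657.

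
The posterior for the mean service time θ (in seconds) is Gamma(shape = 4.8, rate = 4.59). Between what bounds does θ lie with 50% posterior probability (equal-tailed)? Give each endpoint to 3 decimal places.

Posterior: Gamma(shape 4.8, rate 4.59).
Equal-tailed 50% interval: Gamma(4.8, 4.59) quantiles at 0.25 and 0.75.
Posterior mean ≈ 1.046, SD ≈ 0.477; a Normal approximation gives roughly [0.724, 1.368].
Exact: lower = 0.697; upper = 1.317.

[0.697, 1.317]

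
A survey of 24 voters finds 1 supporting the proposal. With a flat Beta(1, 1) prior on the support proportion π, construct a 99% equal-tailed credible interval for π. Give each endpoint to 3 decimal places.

[0.004, 0.262]

Posterior: Beta(1+1, 1+23) = Beta(2, 24).
Equal-tailed 99% interval: the 0.005 and 0.995 quantiles of Beta(2, 24).
Posterior mean ≈ 0.077, SD ≈ 0.051; a Normal approximation gives roughly [-0.055, 0.209].
Exact: F⁻¹(0.005) = 0.004; F⁻¹(0.995) = 0.262.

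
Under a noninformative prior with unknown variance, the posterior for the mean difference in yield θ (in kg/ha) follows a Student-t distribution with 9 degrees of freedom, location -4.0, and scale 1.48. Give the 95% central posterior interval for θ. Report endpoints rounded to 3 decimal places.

[-7.348, -0.652]

The t_9 distribution is symmetric; the 95% interval is -4.0 ± t·1.48 with t_{0.975,9} = 2.262.
Half-width: 2.262 × 1.48 = 3.348.
-4.0 − 3.348 = -7.348; -4.0 + 3.348 = -0.652.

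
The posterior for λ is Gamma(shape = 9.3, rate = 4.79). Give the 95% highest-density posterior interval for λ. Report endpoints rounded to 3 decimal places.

[0.798, 3.210]

The posterior is unimodal and skewed, so the HPD interval has equal density at both endpoints and is the shortest 95% interval.
Solving f(0.798) = f(3.210) with F(3.210) − F(0.798) = 0.95 gives [0.798, 3.210].
For comparison, the equal-tailed interval is [0.901, 3.374]; the HPD is narrower and shifted toward the mode.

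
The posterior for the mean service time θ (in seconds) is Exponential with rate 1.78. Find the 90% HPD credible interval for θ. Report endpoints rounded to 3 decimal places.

[0.000, 1.294]

The exponential density is strictly decreasing on [0, ∞), so the HPD interval is anchored at 0: [0, q] with P(θ ≤ q) = 0.90.
q = −ln(1 − 0.90) / 1.78 = 2.3026 / 1.78 = 1.294.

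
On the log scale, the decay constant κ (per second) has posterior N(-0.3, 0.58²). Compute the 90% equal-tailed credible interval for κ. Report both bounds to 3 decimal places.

On the log scale the 90% interval is -0.3 ± 1.645 × 0.58 = [-1.2540, 0.6540].
Exponentiate: [e^-1.2540, e^0.6540] = [0.285, 1.923].

[0.285, 1.923]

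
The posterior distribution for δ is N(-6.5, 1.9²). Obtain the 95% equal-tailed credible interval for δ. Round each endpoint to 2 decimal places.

[-10.22, -2.78]

The posterior is symmetric, so the 95% equal-tailed interval is δ = -6.5 ± z·1.9 with z = 1.960.
Half-width: 1.960 × 1.9 = 3.72.
-6.5 − 3.72 = -10.22; -6.5 + 3.72 = -2.78.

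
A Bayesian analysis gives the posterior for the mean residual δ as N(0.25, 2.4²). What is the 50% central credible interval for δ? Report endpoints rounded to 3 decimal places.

The posterior is symmetric, so the 50% equal-tailed interval is δ = 0.25 ± z·2.4 with z = 0.674.
Half-width: 0.674 × 2.4 = 1.619.
0.25 − 1.619 = -1.369; 0.25 + 1.619 = 1.869.

[-1.369, 1.869]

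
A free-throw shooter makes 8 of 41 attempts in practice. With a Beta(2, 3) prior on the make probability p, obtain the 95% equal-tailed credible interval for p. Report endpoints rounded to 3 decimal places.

[0.112, 0.346]

Posterior: Beta(2+8, 3+33) = Beta(10, 36).
Equal-tailed 95% interval: the 0.025 and 0.975 quantiles of Beta(10, 36).
Posterior mean ≈ 0.217, SD ≈ 0.060; a Normal approximation gives roughly [0.099, 0.335].
Exact: F⁻¹(0.025) = 0.112; F⁻¹(0.975) = 0.346.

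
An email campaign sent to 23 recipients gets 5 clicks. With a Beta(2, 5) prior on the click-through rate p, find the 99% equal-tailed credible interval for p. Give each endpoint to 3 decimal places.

Posterior: Beta(2+5, 5+18) = Beta(7, 23).
Equal-tailed 99% interval: the 0.005 and 0.995 quantiles of Beta(7, 23).
Posterior mean ≈ 0.233, SD ≈ 0.076; a Normal approximation gives roughly [0.038, 0.429].
Exact: F⁻¹(0.005) = 0.076; F⁻¹(0.995) = 0.455.

[0.076, 0.455]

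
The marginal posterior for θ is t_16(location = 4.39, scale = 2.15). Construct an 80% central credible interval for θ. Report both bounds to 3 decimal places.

[1.516, 7.264]

The t_16 distribution is symmetric; the 80% interval is 4.39 ± t·2.15 with t_{0.9,16} = 1.337.
Half-width: 1.337 × 2.15 = 2.874.
4.39 − 2.874 = 1.516; 4.39 + 2.874 = 7.264.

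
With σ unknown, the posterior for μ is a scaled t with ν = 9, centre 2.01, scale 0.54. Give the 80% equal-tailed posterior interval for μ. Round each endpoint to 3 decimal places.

The t_9 distribution is symmetric; the 80% interval is 2.01 ± t·0.54 with t_{0.9,9} = 1.383.
Half-width: 1.383 × 0.54 = 0.747.
2.01 − 0.747 = 1.263; 2.01 + 0.747 = 2.757.

[1.263, 2.757]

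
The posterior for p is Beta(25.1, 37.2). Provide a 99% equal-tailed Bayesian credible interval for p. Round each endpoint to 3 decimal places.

Posterior: Beta(25.1, 37.2).
Equal-tailed 99% interval: the 0.005 and 0.995 quantiles of Beta(25.1, 37.2).
Posterior mean ≈ 0.403, SD ≈ 0.062; a Normal approximation gives roughly [0.244, 0.562].
Exact: F⁻¹(0.005) = 0.252; F⁻¹(0.995) = 0.565.

[0.252, 0.565]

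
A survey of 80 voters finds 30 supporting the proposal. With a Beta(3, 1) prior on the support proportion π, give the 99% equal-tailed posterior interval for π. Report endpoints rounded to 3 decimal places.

Posterior: Beta(3+30, 1+50) = Beta(33, 51).
Equal-tailed 99% interval: the 0.005 and 0.995 quantiles of Beta(33, 51).
Posterior mean ≈ 0.393, SD ≈ 0.053; a Normal approximation gives roughly [0.256, 0.529].
Exact: F⁻¹(0.005) = 0.263; F⁻¹(0.995) = 0.533.

[0.263, 0.533]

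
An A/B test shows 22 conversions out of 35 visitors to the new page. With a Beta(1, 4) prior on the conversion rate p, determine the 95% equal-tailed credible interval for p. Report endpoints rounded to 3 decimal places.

Posterior: Beta(1+22, 4+13) = Beta(23, 17).
Equal-tailed 95% interval: the 0.025 and 0.975 quantiles of Beta(23, 17).
Posterior mean ≈ 0.575, SD ≈ 0.077; a Normal approximation gives roughly [0.424, 0.726].
Exact: F⁻¹(0.025) = 0.421; F⁻¹(0.975) = 0.722.

[0.421, 0.722]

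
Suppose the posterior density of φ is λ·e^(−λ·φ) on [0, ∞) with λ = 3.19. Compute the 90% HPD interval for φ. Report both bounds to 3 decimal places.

[0.000, 0.722]

The exponential density is strictly decreasing on [0, ∞), so the HPD interval is anchored at 0: [0, q] with P(φ ≤ q) = 0.90.
q = −ln(1 − 0.90) / 3.19 = 2.3026 / 3.19 = 0.722.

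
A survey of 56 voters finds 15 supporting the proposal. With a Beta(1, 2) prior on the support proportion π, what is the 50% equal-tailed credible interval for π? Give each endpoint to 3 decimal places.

[0.231, 0.309]

Posterior: Beta(1+15, 2+41) = Beta(16, 43).
Equal-tailed 50% interval: the 0.25 and 0.75 quantiles of Beta(16, 43).
Posterior mean ≈ 0.271, SD ≈ 0.057; a Normal approximation gives roughly [0.232, 0.310].
Exact: F⁻¹(0.25) = 0.231; F⁻¹(0.75) = 0.309.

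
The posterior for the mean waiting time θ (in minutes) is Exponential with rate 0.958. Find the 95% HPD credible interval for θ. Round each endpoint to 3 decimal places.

[0.000, 3.127]

The exponential density is strictly decreasing on [0, ∞), so the HPD interval is anchored at 0: [0, q] with P(θ ≤ q) = 0.95.
q = −ln(1 − 0.95) / 0.958 = 2.9957 / 0.958 = 3.127.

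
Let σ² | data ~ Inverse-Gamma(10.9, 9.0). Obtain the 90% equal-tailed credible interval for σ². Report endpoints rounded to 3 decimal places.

Inverse-Gamma(10.9, 9.0) quantiles: F⁻¹(0.05) and F⁻¹(0.95).
Equivalently, 1/σ² ~ Gamma(10.9, rate = 9.0); invert its 0.95 and 0.05 quantiles.
Posterior mean ≈ 0.909, SD ≈ 0.305; a Normal approximation gives roughly [0.408, 1.410].
Exact: lower = 0.535; upper = 1.477.

[0.535, 1.477]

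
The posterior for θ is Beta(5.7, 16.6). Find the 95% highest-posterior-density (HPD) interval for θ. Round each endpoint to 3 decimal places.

[0.090, 0.434]

The posterior is unimodal and skewed, so the HPD interval has equal density at both endpoints and is the shortest 95% interval.
Solving f(0.090) = f(0.434) with F(0.434) − F(0.090) = 0.95 gives [0.090, 0.434].
For comparison, the equal-tailed interval is [0.102, 0.451]; the HPD is narrower and shifted toward the mode.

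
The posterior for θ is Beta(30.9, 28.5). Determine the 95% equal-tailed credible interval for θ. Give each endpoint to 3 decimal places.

[0.394, 0.645]

Posterior: Beta(30.9, 28.5).
Equal-tailed 95% interval: the 0.025 and 0.975 quantiles of Beta(30.9, 28.5).
Posterior mean ≈ 0.520, SD ≈ 0.064; a Normal approximation gives roughly [0.394, 0.646].
Exact: F⁻¹(0.025) = 0.394; F⁻¹(0.975) = 0.645.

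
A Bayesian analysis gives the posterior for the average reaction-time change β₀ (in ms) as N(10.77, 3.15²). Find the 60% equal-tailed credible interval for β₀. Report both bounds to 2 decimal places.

[8.12, 13.42]

The posterior is symmetric, so the 60% equal-tailed interval is β₀ = 10.77 ± z·3.15 with z = 0.842.
Half-width: 0.842 × 3.15 = 2.65.
10.77 − 2.65 = 8.12; 10.77 + 2.65 = 13.42.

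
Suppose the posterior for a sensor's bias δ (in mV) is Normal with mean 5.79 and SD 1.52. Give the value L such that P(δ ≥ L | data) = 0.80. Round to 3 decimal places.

Need L with P(δ ≥ L) = 0.80: L = 5.79 − z_{0.2}·1.52.
z = 0.842; L = 5.79 − 0.842 × 1.52 = 4.511.

4.511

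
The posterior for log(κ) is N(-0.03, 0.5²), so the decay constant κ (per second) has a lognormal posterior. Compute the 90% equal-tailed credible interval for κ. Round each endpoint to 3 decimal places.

On the log scale the 90% interval is -0.03 ± 1.645 × 0.5 = [-0.8524, 0.7924].
Exponentiate: [e^-0.8524, e^0.7924] = [0.426, 2.209].

[0.426, 2.209]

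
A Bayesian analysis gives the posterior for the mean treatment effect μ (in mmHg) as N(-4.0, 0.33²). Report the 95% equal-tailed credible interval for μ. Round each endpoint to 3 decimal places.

[-4.647, -3.353]

The posterior is symmetric, so the 95% equal-tailed interval is μ = -4.0 ± z·0.33 with z = 1.960.
Half-width: 1.960 × 0.33 = 0.647.
-4.0 − 0.647 = -4.647; -4.0 + 0.647 = -3.353.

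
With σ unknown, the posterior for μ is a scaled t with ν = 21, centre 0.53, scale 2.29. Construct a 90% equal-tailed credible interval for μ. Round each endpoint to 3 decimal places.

[-3.411, 4.471]

The t_21 distribution is symmetric; the 90% interval is 0.53 ± t·2.29 with t_{0.95,21} = 1.721.
Half-width: 1.721 × 2.29 = 3.941.
0.53 − 3.941 = -3.411; 0.53 + 3.941 = 4.471.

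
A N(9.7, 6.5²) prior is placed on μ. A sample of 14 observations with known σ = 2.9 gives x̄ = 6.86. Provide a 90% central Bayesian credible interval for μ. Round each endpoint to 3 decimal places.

[5.634, 8.166]

Posterior precision = 1/6.5² + 14/2.9² = 0.0237 + 1.6647 = 1.6884, so posterior SD = 0.7696.
Posterior mean = (9.7/6.5² + 14·6.86/2.9²) / 1.6884 = 6.8998.
Interval: 6.8998 ± 1.645 × 0.7696 → [5.634, 8.166].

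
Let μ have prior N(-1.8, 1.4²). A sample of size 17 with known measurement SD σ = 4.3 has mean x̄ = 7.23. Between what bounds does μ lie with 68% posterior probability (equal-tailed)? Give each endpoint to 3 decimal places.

Posterior precision = 1/1.4² + 17/4.3² = 0.5102 + 0.9194 = 1.4296, so posterior SD = 0.8364.
Posterior mean = (-1.8/1.4² + 17·7.23/4.3²) / 1.4296 = 4.0074.
Interval: 4.0074 ± 0.994 × 0.8364 → [3.176, 4.839].

[3.176, 4.839]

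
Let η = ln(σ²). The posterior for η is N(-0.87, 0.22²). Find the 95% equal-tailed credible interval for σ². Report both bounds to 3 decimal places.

[0.272, 0.645]

On the log scale the 95% interval is -0.87 ± 1.960 × 0.22 = [-1.3012, -0.4388].
Exponentiate: [e^-1.3012, e^-0.4388] = [0.272, 0.645].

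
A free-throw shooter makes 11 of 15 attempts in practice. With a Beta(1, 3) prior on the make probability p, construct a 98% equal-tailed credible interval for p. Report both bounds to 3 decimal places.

Posterior: Beta(1+11, 3+4) = Beta(12, 7).
Equal-tailed 98% interval: the 0.01 and 0.99 quantiles of Beta(12, 7).
Posterior mean ≈ 0.632, SD ≈ 0.108; a Normal approximation gives roughly [0.381, 0.883].
Exact: F⁻¹(0.01) = 0.369; F⁻¹(0.99) = 0.855.

[0.369, 0.855]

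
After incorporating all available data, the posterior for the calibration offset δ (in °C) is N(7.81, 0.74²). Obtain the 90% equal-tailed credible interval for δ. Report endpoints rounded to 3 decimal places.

The posterior is symmetric, so the 90% equal-tailed interval is δ = 7.81 ± z·0.74 with z = 1.645.
Half-width: 1.645 × 0.74 = 1.217.
7.81 − 1.217 = 6.593; 7.81 + 1.217 = 9.027.

[6.593, 9.027]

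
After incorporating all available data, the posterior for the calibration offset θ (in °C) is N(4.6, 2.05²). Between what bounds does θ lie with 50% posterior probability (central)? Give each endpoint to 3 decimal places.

[3.217, 5.983]

The posterior is symmetric, so the 50% equal-tailed interval is θ = 4.6 ± z·2.05 with z = 0.674.
Half-width: 0.674 × 2.05 = 1.383.
4.6 − 1.383 = 3.217; 4.6 + 1.383 = 5.983.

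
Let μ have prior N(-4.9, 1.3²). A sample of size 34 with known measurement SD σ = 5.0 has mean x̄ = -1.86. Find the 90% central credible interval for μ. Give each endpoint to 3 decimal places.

[-3.959, -1.604]

Posterior precision = 1/1.3² + 34/5.0² = 0.5917 + 1.3600 = 1.9517, so posterior SD = 0.7158.
Posterior mean = (-4.9/1.3² + 34·-1.86/5.0²) / 1.9517 = -2.7817.
Interval: -2.7817 ± 1.645 × 0.7158 → [-3.959, -1.604].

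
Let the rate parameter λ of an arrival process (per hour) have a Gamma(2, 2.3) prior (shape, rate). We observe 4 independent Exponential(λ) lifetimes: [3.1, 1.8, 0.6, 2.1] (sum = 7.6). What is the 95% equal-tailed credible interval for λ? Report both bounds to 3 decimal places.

Posterior: Gamma(2+4, 2.3+7.6) = Gamma(6, 9.9) (shape, rate).
Equal-tailed 95% interval: Gamma(6, 9.9) quantiles at 0.025 and 0.975.
Posterior mean ≈ 0.606, SD ≈ 0.247; a Normal approximation gives roughly [0.121, 1.091].
Exact: lower = 0.222; upper = 1.179.

[0.222, 1.179]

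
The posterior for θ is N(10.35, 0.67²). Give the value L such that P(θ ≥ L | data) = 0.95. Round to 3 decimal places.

Need L with P(θ ≥ L) = 0.95: L = 10.35 − z_{0.05}·0.67.
z = 1.645; L = 10.35 − 1.645 × 0.67 = 9.248.

9.248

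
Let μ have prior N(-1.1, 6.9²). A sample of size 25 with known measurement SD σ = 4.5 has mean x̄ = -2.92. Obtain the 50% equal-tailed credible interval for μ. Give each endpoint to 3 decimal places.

[-3.491, -2.288]

Posterior precision = 1/6.9² + 25/4.5² = 0.0210 + 1.2346 = 1.2556, so posterior SD = 0.8924.
Posterior mean = (-1.1/6.9² + 25·-2.92/4.5²) / 1.2556 = -2.8896.
Interval: -2.8896 ± 0.674 × 0.8924 → [-3.491, -2.288].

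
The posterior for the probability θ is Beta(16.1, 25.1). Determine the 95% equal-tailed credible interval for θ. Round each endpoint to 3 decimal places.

[0.249, 0.542]

Posterior: Beta(16.1, 25.1).
Equal-tailed 95% interval: the 0.025 and 0.975 quantiles of Beta(16.1, 25.1).
Posterior mean ≈ 0.391, SD ≈ 0.075; a Normal approximation gives roughly [0.244, 0.538].
Exact: F⁻¹(0.025) = 0.249; F⁻¹(0.975) = 0.542.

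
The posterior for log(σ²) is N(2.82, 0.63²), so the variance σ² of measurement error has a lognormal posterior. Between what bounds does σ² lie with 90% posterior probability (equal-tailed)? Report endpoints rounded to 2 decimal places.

[5.95, 47.29]

On the log scale the 90% interval is 2.82 ± 1.645 × 0.63 = [1.7837, 3.8563].
Exponentiate: [e^1.7837, e^3.8563] = [5.95, 47.29].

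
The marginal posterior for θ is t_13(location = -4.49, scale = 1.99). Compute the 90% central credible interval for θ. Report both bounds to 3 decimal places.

The t_13 distribution is symmetric; the 90% interval is -4.49 ± t·1.99 with t_{0.95,13} = 1.771.
Half-width: 1.771 × 1.99 = 3.524.
-4.49 − 3.524 = -8.014; -4.49 + 3.524 = -0.966.

[-8.014, -0.966]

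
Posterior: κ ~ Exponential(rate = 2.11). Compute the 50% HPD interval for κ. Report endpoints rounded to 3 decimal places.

The exponential density is strictly decreasing on [0, ∞), so the HPD interval is anchored at 0: [0, q] with P(κ ≤ q) = 0.50.
q = −ln(1 − 0.50) / 2.11 = 0.6931 / 2.11 = 0.329.

[0.000, 0.329]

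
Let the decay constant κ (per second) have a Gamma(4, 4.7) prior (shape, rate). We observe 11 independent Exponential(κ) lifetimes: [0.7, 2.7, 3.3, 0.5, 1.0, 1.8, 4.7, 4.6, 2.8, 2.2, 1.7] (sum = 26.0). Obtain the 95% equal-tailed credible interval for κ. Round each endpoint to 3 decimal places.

[0.273, 0.765]

Posterior: Gamma(4+11, 4.7+26.0) = Gamma(15, 30.7) (shape, rate).
Equal-tailed 95% interval: Gamma(15, 30.7) quantiles at 0.025 and 0.975.
Posterior mean ≈ 0.489, SD ≈ 0.126; a Normal approximation gives roughly [0.241, 0.736].
Exact: lower = 0.273; upper = 0.765.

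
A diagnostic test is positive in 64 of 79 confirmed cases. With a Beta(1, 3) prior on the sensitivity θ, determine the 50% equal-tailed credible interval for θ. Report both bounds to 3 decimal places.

Posterior: Beta(1+64, 3+15) = Beta(65, 18).
Equal-tailed 50% interval: the 0.25 and 0.75 quantiles of Beta(65, 18).
Posterior mean ≈ 0.783, SD ≈ 0.045; a Normal approximation gives roughly [0.753, 0.813].
Exact: F⁻¹(0.25) = 0.754; F⁻¹(0.75) = 0.815.

[0.754, 0.815]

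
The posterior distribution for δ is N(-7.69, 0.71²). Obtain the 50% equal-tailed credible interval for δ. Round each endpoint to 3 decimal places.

The posterior is symmetric, so the 50% equal-tailed interval is δ = -7.69 ± z·0.71 with z = 0.674.
Half-width: 0.674 × 0.71 = 0.479.
-7.69 − 0.479 = -8.169; -7.69 + 0.479 = -7.211.

[-8.169, -7.211]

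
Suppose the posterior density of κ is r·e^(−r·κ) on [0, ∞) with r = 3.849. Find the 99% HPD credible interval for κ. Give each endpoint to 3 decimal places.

[0.000, 1.196]

The exponential density is strictly decreasing on [0, ∞), so the HPD interval is anchored at 0: [0, q] with P(κ ≤ q) = 0.99.
q = −ln(1 − 0.99) / 3.849 = 4.6052 / 3.849 = 1.196.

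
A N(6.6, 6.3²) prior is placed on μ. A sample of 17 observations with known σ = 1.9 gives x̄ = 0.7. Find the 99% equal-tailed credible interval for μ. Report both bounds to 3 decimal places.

Posterior precision = 1/6.3² + 17/1.9² = 0.0252 + 4.7091 = 4.7343, so posterior SD = 0.4596.
Posterior mean = (6.6/6.3² + 17·0.7/1.9²) / 4.7343 = 0.7314.
Interval: 0.7314 ± 2.576 × 0.4596 → [-0.452, 1.915].

[-0.452, 1.915]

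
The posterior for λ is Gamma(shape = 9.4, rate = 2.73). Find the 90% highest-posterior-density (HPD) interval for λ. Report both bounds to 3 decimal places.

[1.633, 5.192]

The posterior is unimodal and skewed, so the HPD interval has equal density at both endpoints and is the shortest 90% interval.
Solving f(1.633) = f(5.192) with F(5.192) − F(1.633) = 0.90 gives [1.633, 5.192].
For comparison, the equal-tailed interval is [1.826, 5.474]; the HPD is narrower and shifted toward the mode.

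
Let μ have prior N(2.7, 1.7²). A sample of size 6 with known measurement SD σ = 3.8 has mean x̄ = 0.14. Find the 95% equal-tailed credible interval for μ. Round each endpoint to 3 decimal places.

[-0.943, 3.549]

Posterior precision = 1/1.7² + 6/3.8² = 0.3460 + 0.4155 = 0.7615, so posterior SD = 1.1459.
Posterior mean = (2.7/1.7² + 6·0.14/3.8²) / 0.7615 = 1.3032.
Interval: 1.3032 ± 1.960 × 1.1459 → [-0.943, 3.549].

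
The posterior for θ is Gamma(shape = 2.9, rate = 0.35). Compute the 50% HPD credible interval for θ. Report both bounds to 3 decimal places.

The posterior is unimodal and skewed, so the HPD interval has equal density at both endpoints and is the shortest 50% interval.
Solving f(3.106) = f(8.693) with F(8.693) − F(3.106) = 0.50 gives [3.106, 8.693].
For comparison, the equal-tailed interval is [4.710, 10.856]; the HPD is narrower and shifted toward the mode.

[3.106, 8.693]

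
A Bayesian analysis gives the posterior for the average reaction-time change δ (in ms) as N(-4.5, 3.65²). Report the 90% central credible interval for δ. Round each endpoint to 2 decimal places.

The posterior is symmetric, so the 90% equal-tailed interval is δ = -4.5 ± z·3.65 with z = 1.645.
Half-width: 1.645 × 3.65 = 6.00.
-4.5 − 6.00 = -10.50; -4.5 + 6.00 = 1.50.

[-10.50, 1.50]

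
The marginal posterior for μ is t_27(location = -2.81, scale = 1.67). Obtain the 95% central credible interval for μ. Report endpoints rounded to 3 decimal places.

[-6.237, 0.617]

The t_27 distribution is symmetric; the 95% interval is -2.81 ± t·1.67 with t_{0.975,27} = 2.052.
Half-width: 2.052 × 1.67 = 3.427.
-2.81 − 3.427 = -6.237; -2.81 + 3.427 = 0.617.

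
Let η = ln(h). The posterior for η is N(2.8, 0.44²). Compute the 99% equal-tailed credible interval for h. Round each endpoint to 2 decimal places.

[5.29, 51.08]

On the log scale the 99% interval is 2.8 ± 2.576 × 0.44 = [1.6666, 3.9334].
Exponentiate: [e^1.6666, e^3.9334] = [5.29, 51.08].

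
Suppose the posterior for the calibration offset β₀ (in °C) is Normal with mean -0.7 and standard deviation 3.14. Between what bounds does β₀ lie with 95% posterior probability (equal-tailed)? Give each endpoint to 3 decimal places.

[-6.854, 5.454]

The posterior is symmetric, so the 95% equal-tailed interval is β₀ = -0.7 ± z·3.14 with z = 1.960.
Half-width: 1.960 × 3.14 = 6.154.
-0.7 − 6.154 = -6.854; -0.7 + 6.154 = 5.454.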